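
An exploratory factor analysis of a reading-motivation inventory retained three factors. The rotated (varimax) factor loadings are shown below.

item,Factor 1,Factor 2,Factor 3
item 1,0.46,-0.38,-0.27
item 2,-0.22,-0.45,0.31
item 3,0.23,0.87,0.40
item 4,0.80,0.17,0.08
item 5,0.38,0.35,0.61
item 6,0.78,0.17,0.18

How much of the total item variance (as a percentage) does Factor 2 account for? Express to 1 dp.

21.4%

SS loadings for Factor 2 = (-0.38)² + (-0.45)² + 0.87² + 0.17² + 0.35² + 0.17² = 1.2841
With 6 standardized items, total variance = 6. Proportion = 1.2841/6 = 0.2140 → 21.40%.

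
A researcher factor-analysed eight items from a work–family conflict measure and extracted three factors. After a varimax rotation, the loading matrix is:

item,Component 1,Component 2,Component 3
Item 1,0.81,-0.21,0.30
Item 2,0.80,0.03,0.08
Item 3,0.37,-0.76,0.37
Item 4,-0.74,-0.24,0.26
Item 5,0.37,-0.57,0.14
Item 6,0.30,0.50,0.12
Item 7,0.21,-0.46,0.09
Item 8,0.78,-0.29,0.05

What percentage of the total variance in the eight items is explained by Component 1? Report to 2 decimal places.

35.75%

SS loadings for Component 1 = 0.81² + 0.80² + 0.37² + (-0.74)² + 0.37² + 0.30² + 0.21² + 0.78² = 2.8600
With 8 standardized items, total variance = 8. Proportion = 2.8600/8 = 0.3575 → 35.75%.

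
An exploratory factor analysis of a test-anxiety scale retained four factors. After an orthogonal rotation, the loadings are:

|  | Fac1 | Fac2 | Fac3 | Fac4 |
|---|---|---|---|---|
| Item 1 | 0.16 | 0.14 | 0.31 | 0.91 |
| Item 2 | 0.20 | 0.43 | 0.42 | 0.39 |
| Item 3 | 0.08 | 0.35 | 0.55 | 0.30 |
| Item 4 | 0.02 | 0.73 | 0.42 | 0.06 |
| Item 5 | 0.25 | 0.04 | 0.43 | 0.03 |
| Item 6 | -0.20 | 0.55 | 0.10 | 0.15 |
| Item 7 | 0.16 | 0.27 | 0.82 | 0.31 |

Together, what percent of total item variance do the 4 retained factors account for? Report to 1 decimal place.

60.7%

Communalities: 0.9694, 0.5534, 0.5214, 0.7133, 0.2499, 0.3750, 0.8670; Σh² = 4.2494.
Total variance with 7 standardized items is 7, so the solution explains 4.2494/7 = 0.6071 = 60.71%.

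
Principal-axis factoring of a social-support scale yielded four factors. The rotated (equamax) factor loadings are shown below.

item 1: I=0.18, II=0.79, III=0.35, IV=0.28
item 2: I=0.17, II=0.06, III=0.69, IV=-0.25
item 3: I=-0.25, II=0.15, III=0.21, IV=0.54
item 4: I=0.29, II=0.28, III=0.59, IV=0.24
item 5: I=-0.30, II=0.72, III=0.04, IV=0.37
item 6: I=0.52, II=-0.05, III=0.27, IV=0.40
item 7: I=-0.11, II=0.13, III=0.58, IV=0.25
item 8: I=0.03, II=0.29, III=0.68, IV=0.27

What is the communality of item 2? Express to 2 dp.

0.57

h² = 0.17² + 0.06² + 0.69² + (-0.25)² = 0.0289 + 0.0036 + 0.4761 + 0.0625 = 0.5711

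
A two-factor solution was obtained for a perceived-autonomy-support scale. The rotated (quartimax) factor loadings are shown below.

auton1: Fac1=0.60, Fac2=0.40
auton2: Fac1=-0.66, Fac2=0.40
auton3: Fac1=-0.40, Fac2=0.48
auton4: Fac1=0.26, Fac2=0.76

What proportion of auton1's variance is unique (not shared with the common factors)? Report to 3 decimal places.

0.480

h² = 0.60² + 0.40² = 0.3600 + 0.1600 = 0.5200
Uniqueness u² = 1 − h² = 1 − 0.5200 = 0.4800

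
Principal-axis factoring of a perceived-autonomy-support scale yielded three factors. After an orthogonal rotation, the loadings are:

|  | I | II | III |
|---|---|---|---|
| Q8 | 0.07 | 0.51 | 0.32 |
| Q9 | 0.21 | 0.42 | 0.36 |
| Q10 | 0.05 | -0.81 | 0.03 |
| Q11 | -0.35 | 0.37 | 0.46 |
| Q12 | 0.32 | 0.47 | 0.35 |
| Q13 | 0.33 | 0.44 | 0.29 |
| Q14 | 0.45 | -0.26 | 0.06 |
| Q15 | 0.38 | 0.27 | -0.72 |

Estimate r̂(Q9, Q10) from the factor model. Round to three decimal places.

-0.319

r̂ = Σ λ_i·λ_j across factors = (0.21)(0.05) + (0.42)(-0.81) + (0.36)(0.03)
  = +0.0105 -0.3402 +0.0108 = -0.3189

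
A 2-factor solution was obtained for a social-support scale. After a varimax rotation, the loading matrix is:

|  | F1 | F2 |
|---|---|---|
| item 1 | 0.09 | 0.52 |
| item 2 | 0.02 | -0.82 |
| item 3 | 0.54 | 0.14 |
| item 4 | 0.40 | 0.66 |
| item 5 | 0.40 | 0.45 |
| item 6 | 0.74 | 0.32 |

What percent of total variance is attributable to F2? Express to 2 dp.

28.38%

SS loadings for F2 = 0.52² + (-0.82)² + 0.14² + 0.66² + 0.45² + 0.32² = 1.7029
With 6 standardized items, total variance = 6. Proportion = 1.7029/6 = 0.2838 → 28.38%.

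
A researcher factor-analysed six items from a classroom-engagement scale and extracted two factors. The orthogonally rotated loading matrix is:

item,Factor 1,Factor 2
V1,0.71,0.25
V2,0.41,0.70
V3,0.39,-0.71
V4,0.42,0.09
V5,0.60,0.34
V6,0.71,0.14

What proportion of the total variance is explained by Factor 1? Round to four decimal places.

SS loadings for Factor 1 = 0.71² + 0.41² + 0.39² + 0.42² + 0.60² + 0.71² = 1.8648
Proportion of variance = 1.8648 / 6 = 0.3108.

0.3108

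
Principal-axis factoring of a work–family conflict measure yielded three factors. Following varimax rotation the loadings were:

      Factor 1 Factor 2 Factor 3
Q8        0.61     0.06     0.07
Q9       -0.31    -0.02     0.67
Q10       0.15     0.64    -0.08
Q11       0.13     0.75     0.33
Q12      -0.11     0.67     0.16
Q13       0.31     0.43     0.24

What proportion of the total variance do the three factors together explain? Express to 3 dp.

0.480

Communalities: 0.3806, 0.5454, 0.4385, 0.6883, 0.4866, 0.3386; Σh² = 2.8780.
Total variance with 6 standardized items is 6, so the solution explains 2.8780/6 = 0.4797.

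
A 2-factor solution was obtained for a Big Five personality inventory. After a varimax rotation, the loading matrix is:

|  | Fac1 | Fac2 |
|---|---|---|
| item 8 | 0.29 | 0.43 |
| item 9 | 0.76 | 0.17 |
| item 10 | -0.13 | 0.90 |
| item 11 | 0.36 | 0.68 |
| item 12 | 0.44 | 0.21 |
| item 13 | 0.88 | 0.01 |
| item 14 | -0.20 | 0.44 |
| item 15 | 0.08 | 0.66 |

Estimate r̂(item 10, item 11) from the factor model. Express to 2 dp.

r̂ = Σ λ_i·λ_j across factors = (-0.13)(0.36) + (0.90)(0.68)
  = -0.0468 +0.6120 = 0.5652

0.57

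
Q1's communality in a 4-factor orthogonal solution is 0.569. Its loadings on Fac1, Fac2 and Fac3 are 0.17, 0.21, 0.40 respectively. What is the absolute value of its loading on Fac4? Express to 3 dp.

Under orthogonal rotation h² = Σλ², so λ_Fac4² = h² − (0.2330) = 0.569 − 0.2330 = 0.3360.
|λ| = √0.3360 = 0.5797.

0.580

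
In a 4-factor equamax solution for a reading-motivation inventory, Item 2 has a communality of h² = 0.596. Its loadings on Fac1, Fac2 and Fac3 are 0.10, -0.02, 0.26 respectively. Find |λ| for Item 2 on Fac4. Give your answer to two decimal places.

0.72

Under orthogonal rotation h² = Σλ², so λ_Fac4² = h² − (0.0780) = 0.596 − 0.0780 = 0.5180.
|λ| = √0.5180 = 0.7197.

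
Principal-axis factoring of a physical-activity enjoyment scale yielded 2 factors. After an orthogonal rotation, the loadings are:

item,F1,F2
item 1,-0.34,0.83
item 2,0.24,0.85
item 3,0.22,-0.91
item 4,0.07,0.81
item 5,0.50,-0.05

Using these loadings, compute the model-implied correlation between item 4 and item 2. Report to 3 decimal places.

0.705

r̂ = Σ λ_i·λ_j across factors = (0.07)(0.24) + (0.81)(0.85)
  = +0.0168 +0.6885 = 0.7053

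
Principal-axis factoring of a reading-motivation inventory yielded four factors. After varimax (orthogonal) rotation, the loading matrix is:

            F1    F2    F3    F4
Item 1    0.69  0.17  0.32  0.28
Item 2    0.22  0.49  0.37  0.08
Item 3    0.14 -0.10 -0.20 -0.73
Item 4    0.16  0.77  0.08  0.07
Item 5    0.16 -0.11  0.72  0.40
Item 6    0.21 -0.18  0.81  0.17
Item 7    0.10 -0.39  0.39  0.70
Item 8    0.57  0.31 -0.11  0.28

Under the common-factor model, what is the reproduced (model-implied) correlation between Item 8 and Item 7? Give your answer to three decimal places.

r̂ = Σ λ_i·λ_j across factors = (0.57)(0.10) + (0.31)(-0.39) + (-0.11)(0.39) + (0.28)(0.70)
  = +0.0570 -0.1209 -0.0429 +0.1960 = 0.0892

0.089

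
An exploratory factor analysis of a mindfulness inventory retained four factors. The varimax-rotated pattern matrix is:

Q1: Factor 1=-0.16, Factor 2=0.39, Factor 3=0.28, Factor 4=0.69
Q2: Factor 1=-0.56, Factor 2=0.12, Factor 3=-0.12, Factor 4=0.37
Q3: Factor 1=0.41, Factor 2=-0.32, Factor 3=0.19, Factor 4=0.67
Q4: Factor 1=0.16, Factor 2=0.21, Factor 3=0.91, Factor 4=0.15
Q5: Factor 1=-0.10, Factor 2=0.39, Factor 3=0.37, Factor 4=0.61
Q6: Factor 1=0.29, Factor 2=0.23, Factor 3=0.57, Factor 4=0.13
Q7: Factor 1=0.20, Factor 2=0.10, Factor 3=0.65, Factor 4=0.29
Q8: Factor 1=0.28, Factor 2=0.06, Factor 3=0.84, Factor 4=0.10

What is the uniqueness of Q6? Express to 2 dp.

h² = 0.29² + 0.23² + 0.57² + 0.13² = 0.0841 + 0.0529 + 0.3249 + 0.0169 = 0.4788
Uniqueness u² = 1 − h² = 1 − 0.4788 = 0.5212

0.52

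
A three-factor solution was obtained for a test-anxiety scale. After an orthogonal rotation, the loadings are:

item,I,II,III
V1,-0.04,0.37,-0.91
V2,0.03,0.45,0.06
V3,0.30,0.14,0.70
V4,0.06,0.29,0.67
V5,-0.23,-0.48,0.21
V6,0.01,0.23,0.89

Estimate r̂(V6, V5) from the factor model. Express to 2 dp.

0.07

r̂ = Σ λ_i·λ_j across factors = (0.01)(-0.23) + (0.23)(-0.48) + (0.89)(0.21)
  = -0.0023 -0.1104 +0.1869 = 0.0742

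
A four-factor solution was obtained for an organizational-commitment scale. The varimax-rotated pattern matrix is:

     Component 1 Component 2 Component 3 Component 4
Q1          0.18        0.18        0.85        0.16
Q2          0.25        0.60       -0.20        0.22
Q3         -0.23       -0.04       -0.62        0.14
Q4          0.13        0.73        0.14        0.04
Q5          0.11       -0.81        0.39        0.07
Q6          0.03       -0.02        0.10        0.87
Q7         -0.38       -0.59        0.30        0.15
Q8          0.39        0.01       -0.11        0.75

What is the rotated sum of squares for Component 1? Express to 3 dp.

SS loadings for Component 1 = 0.18² + 0.25² + (-0.23)² + 0.13² + 0.11² + 0.03² + (-0.38)² + 0.39² = 0.0324 + 0.0625 + 0.0529 + 0.0169 + 0.0121 + 0.0009 + 0.1444 + 0.1521 = 0.4742

0.474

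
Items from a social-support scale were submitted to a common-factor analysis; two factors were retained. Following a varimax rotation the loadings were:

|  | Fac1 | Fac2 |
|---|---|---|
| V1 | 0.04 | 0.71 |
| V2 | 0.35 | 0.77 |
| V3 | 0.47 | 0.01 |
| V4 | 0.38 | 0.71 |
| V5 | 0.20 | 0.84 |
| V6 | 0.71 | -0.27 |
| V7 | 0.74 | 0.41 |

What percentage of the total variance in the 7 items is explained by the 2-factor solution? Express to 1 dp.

Communalities: 0.5057, 0.7154, 0.2210, 0.6485, 0.7456, 0.5770, 0.7157; Σh² = 4.1289.
Total variance with 7 standardized items is 7, so the solution explains 4.1289/7 = 0.5898 = 58.98%.

59.0%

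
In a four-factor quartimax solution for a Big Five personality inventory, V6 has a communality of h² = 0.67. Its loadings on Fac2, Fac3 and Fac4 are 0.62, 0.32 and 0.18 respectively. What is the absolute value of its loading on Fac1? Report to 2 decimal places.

Under orthogonal rotation h² = Σλ², so λ_Fac1² = h² − (0.5192) = 0.67 − 0.5192 = 0.1508.
|λ| = √0.1508 = 0.3883.

0.39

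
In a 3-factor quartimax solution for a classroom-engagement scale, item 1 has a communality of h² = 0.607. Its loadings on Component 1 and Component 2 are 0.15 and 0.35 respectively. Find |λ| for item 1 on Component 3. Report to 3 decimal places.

Under orthogonal rotation h² = Σλ², so λ_Component 3² = h² − (0.1450) = 0.607 − 0.1450 = 0.4620.
|λ| = √0.4620 = 0.6797.

0.680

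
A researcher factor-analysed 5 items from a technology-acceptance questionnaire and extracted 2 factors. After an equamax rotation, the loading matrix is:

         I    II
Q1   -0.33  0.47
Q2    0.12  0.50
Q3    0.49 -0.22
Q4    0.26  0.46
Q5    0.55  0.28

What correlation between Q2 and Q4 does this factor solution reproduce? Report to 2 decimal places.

0.26

r̂ = Σ λ_i·λ_j across factors = (0.12)(0.26) + (0.50)(0.46)
  = +0.0312 +0.2300 = 0.2612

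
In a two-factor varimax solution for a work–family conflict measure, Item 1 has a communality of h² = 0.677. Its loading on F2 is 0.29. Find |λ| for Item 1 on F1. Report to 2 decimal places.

0.77

Under orthogonal rotation h² = Σλ², so λ_F1² = h² − (0.0841) = 0.677 − 0.0841 = 0.5929.
|λ| = √0.5929 = 0.7700.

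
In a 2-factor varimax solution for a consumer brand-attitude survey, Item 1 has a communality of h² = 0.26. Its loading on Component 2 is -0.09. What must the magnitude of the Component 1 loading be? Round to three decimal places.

Under orthogonal rotation h² = Σλ², so λ_Component 1² = h² − (0.0081) = 0.26 − 0.0081 = 0.2519.
|λ| = √0.2519 = 0.5019.

0.502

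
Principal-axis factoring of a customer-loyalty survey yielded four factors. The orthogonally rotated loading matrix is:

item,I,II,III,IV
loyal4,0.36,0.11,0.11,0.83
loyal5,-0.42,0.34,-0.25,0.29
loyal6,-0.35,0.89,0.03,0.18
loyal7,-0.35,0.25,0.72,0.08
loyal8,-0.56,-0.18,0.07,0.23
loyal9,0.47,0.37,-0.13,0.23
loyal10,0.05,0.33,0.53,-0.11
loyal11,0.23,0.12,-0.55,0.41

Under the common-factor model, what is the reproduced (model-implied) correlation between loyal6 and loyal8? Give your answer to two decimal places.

0.08

r̂ = Σ λ_i·λ_j across factors = (-0.35)(-0.56) + (0.89)(-0.18) + (0.03)(0.07) + (0.18)(0.23)
  = +0.1960 -0.1602 +0.0021 +0.0414 = 0.0793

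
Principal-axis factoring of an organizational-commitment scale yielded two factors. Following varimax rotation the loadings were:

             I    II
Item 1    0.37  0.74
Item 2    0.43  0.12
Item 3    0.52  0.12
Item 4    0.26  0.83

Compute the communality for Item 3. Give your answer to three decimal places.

0.285

h² = 0.52² + 0.12² = 0.2704 + 0.0144 = 0.2848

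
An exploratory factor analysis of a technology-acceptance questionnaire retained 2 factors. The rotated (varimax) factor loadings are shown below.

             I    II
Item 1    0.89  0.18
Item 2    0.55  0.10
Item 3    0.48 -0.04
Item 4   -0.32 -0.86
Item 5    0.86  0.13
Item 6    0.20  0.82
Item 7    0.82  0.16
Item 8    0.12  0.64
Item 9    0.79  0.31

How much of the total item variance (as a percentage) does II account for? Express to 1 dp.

22.3%

SS loadings for II = 0.18² + 0.10² + (-0.04)² + (-0.86)² + 0.13² + 0.82² + 0.16² + 0.64² + 0.31² = 2.0042
With 9 standardized items, total variance = 9. Proportion = 2.0042/9 = 0.2227 → 22.27%.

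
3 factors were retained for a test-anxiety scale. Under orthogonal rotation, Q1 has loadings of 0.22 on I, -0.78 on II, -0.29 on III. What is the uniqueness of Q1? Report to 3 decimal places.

h² = 0.22² + (-0.78)² + (-0.29)² = 0.0484 + 0.6084 + 0.0841 = 0.7409
Uniqueness u² = 1 − h² = 1 − 0.7409 = 0.2591

0.259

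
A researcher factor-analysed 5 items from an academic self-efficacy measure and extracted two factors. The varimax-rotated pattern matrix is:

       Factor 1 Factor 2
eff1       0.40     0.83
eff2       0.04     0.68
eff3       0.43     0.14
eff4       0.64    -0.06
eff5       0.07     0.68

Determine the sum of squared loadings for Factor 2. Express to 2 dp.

SS loadings for Factor 2 = 0.83² + 0.68² + 0.14² + (-0.06)² + 0.68² = 0.6889 + 0.4624 + 0.0196 + 0.0036 + 0.4624 = 1.6369

1.64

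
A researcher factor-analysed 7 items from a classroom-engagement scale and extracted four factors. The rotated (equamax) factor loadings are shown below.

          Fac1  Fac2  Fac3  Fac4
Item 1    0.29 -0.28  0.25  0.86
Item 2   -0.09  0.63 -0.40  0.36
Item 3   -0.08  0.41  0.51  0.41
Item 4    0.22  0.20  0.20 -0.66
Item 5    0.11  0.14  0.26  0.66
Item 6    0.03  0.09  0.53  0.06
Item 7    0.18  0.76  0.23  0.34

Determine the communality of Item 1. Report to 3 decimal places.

0.965

h² = 0.29² + (-0.28)² + 0.25² + 0.86² = 0.0841 + 0.0784 + 0.0625 + 0.7396 = 0.9646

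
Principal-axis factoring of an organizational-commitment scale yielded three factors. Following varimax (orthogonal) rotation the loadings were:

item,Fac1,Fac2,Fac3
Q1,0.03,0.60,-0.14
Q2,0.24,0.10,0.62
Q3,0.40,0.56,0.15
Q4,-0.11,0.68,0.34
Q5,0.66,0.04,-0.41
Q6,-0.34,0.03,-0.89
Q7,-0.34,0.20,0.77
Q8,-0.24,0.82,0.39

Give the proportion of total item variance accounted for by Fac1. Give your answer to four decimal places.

SS loadings for Fac1 = 0.03² + 0.24² + 0.40² + (-0.11)² + 0.66² + (-0.34)² + (-0.34)² + (-0.24)² = 0.9550
Proportion of variance = 0.9550 / 8 = 0.1194.

0.1194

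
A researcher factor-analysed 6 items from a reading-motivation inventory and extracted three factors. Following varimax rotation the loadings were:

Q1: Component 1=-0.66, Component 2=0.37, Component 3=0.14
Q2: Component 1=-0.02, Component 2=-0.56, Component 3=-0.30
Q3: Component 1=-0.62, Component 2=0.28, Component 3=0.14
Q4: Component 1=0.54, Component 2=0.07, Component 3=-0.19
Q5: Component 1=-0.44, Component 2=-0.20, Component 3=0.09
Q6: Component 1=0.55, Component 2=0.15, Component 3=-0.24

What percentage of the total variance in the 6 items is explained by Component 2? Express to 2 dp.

SS loadings for Component 2 = 0.37² + (-0.56)² + 0.28² + 0.07² + (-0.20)² + 0.15² = 0.5963
With 6 standardized items, total variance = 6. Proportion = 0.5963/6 = 0.0994 → 9.94%.

9.94%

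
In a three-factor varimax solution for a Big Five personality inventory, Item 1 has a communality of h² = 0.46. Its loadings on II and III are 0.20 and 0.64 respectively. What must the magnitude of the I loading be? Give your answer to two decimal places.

0.10

Under orthogonal rotation h² = Σλ², so λ_I² = h² − (0.4496) = 0.46 − 0.4496 = 0.0104.
|λ| = √0.0104 = 0.1020.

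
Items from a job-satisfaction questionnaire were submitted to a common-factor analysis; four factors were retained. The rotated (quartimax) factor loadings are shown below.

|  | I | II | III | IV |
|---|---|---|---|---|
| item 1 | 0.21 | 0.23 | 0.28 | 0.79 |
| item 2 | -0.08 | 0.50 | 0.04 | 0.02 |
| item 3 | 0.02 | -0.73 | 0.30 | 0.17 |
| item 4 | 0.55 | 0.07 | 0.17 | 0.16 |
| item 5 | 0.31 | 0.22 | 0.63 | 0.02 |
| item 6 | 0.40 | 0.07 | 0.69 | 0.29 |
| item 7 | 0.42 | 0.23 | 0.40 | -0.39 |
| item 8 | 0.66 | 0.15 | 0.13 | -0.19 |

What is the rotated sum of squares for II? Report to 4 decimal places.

SS loadings for II = 0.23² + 0.50² + (-0.73)² + 0.07² + 0.22² + 0.07² + 0.23² + 0.15² = 0.0529 + 0.2500 + 0.5329 + 0.0049 + 0.0484 + 0.0049 + 0.0529 + 0.0225 = 0.9694

0.9694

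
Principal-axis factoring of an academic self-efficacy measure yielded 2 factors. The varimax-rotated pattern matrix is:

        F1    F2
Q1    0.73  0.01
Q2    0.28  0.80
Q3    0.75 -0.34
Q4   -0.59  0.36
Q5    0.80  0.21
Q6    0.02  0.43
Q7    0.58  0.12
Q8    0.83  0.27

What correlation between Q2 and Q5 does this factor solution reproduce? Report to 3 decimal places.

0.392

r̂ = Σ λ_i·λ_j across factors = (0.28)(0.80) + (0.80)(0.21)
  = +0.2240 +0.1680 = 0.3920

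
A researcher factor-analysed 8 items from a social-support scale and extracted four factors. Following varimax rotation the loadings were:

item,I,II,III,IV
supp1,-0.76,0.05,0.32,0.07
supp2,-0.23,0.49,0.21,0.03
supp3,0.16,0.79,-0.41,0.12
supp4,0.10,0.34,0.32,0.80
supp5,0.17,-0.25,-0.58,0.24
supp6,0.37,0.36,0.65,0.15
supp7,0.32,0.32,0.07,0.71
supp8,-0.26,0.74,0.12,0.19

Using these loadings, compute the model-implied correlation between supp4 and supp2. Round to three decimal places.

0.235

r̂ = Σ λ_i·λ_j across factors = (0.10)(-0.23) + (0.34)(0.49) + (0.32)(0.21) + (0.80)(0.03)
  = -0.0230 +0.1666 +0.0672 +0.0240 = 0.2348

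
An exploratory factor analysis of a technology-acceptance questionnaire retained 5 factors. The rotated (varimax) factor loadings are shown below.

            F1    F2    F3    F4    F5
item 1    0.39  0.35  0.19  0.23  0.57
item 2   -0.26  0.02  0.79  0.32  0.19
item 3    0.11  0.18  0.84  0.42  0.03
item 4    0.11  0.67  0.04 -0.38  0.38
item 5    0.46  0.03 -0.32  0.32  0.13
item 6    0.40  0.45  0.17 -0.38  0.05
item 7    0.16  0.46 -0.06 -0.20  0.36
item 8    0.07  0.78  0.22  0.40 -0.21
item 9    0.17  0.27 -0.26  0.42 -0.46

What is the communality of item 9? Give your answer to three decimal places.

0.557

h² = 0.17² + 0.27² + (-0.26)² + 0.42² + (-0.46)² = 0.0289 + 0.0729 + 0.0676 + 0.1764 + 0.2116 = 0.5574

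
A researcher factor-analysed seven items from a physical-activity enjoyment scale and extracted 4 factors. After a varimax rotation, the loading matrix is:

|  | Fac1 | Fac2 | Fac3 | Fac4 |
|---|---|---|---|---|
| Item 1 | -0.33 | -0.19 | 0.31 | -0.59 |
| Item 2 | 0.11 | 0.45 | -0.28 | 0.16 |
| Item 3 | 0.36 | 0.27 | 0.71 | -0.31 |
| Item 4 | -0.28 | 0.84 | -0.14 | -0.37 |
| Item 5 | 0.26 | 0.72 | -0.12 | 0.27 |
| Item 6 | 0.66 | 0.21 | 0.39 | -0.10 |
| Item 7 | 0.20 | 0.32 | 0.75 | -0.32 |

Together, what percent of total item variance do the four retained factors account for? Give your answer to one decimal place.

Communalities: 0.5892, 0.3186, 0.8027, 0.9405, 0.6733, 0.6418, 0.8073; Σh² = 4.7734.
Total variance with 7 standardized items is 7, so the solution explains 4.7734/7 = 0.6819 = 68.19%.

68.2%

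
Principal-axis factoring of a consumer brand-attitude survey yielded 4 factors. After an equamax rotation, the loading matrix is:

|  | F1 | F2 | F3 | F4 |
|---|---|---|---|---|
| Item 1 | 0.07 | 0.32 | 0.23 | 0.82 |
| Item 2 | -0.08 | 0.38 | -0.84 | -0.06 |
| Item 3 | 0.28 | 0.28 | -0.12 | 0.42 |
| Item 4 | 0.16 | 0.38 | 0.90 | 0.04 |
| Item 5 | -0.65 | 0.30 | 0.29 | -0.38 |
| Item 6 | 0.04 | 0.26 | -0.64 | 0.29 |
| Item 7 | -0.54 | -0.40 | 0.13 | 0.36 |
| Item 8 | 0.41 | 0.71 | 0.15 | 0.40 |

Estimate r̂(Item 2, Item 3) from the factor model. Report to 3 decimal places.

0.160

r̂ = Σ λ_i·λ_j across factors = (-0.08)(0.28) + (0.38)(0.28) + (-0.84)(-0.12) + (-0.06)(0.42)
  = -0.0224 +0.1064 +0.1008 -0.0252 = 0.1596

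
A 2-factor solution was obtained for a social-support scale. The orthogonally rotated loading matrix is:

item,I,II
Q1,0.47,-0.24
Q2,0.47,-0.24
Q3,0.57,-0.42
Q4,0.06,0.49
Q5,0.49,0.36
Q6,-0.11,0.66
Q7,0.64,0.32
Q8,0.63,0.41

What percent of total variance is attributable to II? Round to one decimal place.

SS loadings for II = (-0.24)² + (-0.24)² + (-0.42)² + 0.49² + 0.36² + 0.66² + 0.32² + 0.41² = 1.3674
With 8 standardized items, total variance = 8. Proportion = 1.3674/8 = 0.1709 → 17.09%.

17.1%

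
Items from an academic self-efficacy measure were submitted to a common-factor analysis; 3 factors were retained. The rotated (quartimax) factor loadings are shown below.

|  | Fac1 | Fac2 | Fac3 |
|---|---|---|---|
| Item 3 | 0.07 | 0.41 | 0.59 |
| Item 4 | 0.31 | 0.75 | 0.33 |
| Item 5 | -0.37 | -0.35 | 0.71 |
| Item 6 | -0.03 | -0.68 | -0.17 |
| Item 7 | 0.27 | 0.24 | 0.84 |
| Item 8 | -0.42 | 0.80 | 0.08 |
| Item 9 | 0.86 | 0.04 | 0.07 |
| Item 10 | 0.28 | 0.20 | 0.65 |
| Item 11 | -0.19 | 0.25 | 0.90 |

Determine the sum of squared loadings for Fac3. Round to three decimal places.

SS loadings for Fac3 = 0.59² + 0.33² + 0.71² + (-0.17)² + 0.84² + 0.08² + 0.07² + 0.65² + 0.90² = 0.3481 + 0.1089 + 0.5041 + 0.0289 + 0.7056 + 0.0064 + 0.0049 + 0.4225 + 0.8100 = 2.9394

2.939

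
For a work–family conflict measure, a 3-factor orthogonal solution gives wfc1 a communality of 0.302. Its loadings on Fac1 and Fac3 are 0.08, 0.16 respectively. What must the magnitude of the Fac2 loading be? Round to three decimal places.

Under orthogonal rotation h² = Σλ², so λ_Fac2² = h² − (0.0320) = 0.302 − 0.0320 = 0.2700.
|λ| = √0.2700 = 0.5196.

0.520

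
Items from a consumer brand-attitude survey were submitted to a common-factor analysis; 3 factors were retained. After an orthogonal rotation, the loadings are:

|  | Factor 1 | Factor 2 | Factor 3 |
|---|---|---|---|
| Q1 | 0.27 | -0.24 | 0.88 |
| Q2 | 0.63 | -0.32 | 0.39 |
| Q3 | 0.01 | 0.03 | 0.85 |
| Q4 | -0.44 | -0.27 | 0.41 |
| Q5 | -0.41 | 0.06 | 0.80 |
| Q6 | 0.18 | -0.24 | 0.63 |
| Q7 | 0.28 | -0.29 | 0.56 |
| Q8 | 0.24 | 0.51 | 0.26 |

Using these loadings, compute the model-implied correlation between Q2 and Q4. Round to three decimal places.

r̂ = Σ λ_i·λ_j across factors = (0.63)(-0.44) + (-0.32)(-0.27) + (0.39)(0.41)
  = -0.2772 +0.0864 +0.1599 = -0.0309

-0.031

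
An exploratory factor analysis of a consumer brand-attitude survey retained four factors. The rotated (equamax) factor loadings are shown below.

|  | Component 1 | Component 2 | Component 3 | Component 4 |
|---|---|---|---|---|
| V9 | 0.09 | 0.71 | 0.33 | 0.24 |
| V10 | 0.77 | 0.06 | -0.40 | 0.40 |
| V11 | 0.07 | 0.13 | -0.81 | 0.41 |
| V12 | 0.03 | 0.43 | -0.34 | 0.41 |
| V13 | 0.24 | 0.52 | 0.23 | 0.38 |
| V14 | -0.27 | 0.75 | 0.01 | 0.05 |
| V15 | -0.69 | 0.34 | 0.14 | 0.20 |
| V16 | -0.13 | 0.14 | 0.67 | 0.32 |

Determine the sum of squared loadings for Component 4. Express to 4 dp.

0.8431

SS loadings for Component 4 = 0.24² + 0.40² + 0.41² + 0.41² + 0.38² + 0.05² + 0.20² + 0.32² = 0.0576 + 0.1600 + 0.1681 + 0.1681 + 0.1444 + 0.0025 + 0.0400 + 0.1024 = 0.8431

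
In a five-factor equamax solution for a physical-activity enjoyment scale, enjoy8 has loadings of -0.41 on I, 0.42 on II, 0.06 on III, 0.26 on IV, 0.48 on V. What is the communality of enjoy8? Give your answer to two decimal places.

0.65

h² = (-0.41)² + 0.42² + 0.06² + 0.26² + 0.48² = 0.1681 + 0.1764 + 0.0036 + 0.0676 + 0.2304 = 0.6461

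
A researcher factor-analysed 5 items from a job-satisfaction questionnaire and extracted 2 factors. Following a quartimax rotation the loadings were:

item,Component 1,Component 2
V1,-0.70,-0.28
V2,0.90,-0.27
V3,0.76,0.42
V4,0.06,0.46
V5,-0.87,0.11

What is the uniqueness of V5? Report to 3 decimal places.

h² = (-0.87)² + 0.11² = 0.7569 + 0.0121 = 0.7690
Uniqueness u² = 1 − h² = 1 − 0.7690 = 0.2310

0.231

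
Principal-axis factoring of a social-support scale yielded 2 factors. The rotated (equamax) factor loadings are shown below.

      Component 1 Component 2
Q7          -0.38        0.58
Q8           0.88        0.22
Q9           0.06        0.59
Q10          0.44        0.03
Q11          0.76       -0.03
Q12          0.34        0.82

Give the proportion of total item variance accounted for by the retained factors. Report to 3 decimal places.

0.536

Communalities: 0.4808, 0.8228, 0.3517, 0.1945, 0.5785, 0.7880; Σh² = 3.2163.
Total variance with 6 standardized items is 6, so the solution explains 3.2163/6 = 0.5361.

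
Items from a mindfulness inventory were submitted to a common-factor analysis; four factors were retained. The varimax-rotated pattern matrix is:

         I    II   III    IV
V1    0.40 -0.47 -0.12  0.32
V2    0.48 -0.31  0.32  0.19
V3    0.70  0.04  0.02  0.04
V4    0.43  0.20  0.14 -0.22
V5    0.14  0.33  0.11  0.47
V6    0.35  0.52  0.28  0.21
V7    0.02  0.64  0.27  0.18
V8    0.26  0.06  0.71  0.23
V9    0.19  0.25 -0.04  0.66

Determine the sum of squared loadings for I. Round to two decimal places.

SS loadings for I = 0.40² + 0.48² + 0.70² + 0.43² + 0.14² + 0.35² + 0.02² + 0.26² + 0.19² = 0.1600 + 0.2304 + 0.4900 + 0.1849 + 0.0196 + 0.1225 + 0.0004 + 0.0676 + 0.0361 = 1.3115

1.31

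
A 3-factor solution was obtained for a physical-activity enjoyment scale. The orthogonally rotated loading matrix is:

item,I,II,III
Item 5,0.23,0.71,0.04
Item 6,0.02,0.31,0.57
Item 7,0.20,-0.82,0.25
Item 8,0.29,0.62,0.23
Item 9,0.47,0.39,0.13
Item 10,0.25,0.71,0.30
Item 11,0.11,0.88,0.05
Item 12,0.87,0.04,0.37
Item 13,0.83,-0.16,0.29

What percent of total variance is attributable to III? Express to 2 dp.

SS loadings for III = 0.04² + 0.57² + 0.25² + 0.23² + 0.13² + 0.30² + 0.05² + 0.37² + 0.29² = 0.7723
With 9 standardized items, total variance = 9. Proportion = 0.7723/9 = 0.0858 → 8.58%.

8.58%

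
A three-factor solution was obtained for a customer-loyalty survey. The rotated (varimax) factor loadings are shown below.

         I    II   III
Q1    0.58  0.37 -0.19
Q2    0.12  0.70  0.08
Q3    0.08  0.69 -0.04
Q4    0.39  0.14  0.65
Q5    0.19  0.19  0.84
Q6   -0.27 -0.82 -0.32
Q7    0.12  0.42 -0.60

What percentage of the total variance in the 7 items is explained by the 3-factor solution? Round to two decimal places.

SS loadings by factor: 0.6327, 2.0075, 1.6346; total = 4.2748.
Total variance with 7 standardized items is 7, so the solution explains 4.2748/7 = 0.6107 = 61.07%.

61.07%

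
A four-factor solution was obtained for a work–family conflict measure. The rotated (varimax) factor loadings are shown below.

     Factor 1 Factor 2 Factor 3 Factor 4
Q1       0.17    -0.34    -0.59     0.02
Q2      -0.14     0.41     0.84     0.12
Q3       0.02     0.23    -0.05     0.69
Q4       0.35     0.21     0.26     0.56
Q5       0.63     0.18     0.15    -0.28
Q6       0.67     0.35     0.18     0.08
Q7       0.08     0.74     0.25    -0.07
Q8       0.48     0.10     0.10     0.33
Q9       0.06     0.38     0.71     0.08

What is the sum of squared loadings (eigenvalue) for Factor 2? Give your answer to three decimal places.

SS loadings for Factor 2 = (-0.34)² + 0.41² + 0.23² + 0.21² + 0.18² + 0.35² + 0.74² + 0.10² + 0.38² = 0.1156 + 0.1681 + 0.0529 + 0.0441 + 0.0324 + 0.1225 + 0.5476 + 0.0100 + 0.1444 = 1.2376

1.238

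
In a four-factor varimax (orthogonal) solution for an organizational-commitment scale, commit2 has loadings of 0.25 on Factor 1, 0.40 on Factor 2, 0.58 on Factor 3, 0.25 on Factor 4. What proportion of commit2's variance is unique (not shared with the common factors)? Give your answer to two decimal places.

h² = 0.25² + 0.40² + 0.58² + 0.25² = 0.0625 + 0.1600 + 0.3364 + 0.0625 = 0.6214
Uniqueness u² = 1 − h² = 1 − 0.6214 = 0.3786

0.38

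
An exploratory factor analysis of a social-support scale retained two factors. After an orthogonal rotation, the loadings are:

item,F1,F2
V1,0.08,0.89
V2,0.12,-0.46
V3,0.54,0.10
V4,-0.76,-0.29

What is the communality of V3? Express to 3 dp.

0.302

h² = 0.54² + 0.10² = 0.2916 + 0.0100 = 0.3016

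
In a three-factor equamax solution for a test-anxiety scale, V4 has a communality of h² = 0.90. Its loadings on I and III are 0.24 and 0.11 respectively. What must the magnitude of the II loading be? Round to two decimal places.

0.91

Under orthogonal rotation h² = Σλ², so λ_II² = h² − (0.0697) = 0.90 − 0.0697 = 0.8303.
|λ| = √0.8303 = 0.9112.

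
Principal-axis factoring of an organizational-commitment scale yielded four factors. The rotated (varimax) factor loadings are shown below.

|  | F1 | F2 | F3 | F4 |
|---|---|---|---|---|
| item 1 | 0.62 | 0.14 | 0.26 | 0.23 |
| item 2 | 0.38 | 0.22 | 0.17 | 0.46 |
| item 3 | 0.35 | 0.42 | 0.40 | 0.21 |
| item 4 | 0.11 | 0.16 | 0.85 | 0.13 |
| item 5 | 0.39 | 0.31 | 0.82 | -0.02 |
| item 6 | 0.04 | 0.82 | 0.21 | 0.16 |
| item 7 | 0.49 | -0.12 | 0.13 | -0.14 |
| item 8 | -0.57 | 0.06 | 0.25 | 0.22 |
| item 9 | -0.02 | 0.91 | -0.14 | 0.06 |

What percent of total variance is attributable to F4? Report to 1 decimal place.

4.7%

SS loadings for F4 = 0.23² + 0.46² + 0.21² + 0.13² + (-0.02)² + 0.16² + (-0.14)² + 0.22² + 0.06² = 0.4231
With 9 standardized items, total variance = 9. Proportion = 0.4231/9 = 0.0470 → 4.70%.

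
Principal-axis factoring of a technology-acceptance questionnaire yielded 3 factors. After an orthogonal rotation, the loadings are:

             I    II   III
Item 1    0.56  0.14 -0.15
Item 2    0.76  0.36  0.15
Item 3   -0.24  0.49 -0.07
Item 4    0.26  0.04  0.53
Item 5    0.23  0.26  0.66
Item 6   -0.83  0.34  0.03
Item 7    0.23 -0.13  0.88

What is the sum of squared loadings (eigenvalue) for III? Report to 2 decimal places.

1.54

SS loadings for III = (-0.15)² + 0.15² + (-0.07)² + 0.53² + 0.66² + 0.03² + 0.88² = 0.0225 + 0.0225 + 0.0049 + 0.2809 + 0.4356 + 0.0009 + 0.7744 = 1.5417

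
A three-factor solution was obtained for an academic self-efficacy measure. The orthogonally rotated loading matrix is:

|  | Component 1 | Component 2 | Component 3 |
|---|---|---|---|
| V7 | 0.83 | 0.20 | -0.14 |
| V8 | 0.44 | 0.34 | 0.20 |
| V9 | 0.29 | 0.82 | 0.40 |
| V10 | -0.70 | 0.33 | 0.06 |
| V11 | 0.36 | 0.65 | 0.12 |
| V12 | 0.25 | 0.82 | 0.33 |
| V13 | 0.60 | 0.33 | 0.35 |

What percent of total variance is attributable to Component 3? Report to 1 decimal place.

SS loadings for Component 3 = (-0.14)² + 0.20² + 0.40² + 0.06² + 0.12² + 0.33² + 0.35² = 0.4690
With 7 standardized items, total variance = 7. Proportion = 0.4690/7 = 0.0670 → 6.70%.

6.7%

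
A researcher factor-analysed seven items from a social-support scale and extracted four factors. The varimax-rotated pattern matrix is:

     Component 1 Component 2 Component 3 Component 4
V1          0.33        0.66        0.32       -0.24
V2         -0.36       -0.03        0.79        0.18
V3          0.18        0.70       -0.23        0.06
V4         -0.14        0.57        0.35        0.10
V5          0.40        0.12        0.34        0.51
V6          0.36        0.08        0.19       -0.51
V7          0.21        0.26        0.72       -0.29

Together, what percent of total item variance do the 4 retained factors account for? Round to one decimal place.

60.6%

SS loadings by factor: 0.6242, 1.3398, 1.5720, 0.7079; total = 4.2439.
Total variance with 7 standardized items is 7, so the solution explains 4.2439/7 = 0.6063 = 60.63%.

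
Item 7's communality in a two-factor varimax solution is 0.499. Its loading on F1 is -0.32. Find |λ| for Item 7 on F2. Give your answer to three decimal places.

0.630

Under orthogonal rotation h² = Σλ², so λ_F2² = h² − (0.1024) = 0.499 − 0.1024 = 0.3966.
|λ| = √0.3966 = 0.6298.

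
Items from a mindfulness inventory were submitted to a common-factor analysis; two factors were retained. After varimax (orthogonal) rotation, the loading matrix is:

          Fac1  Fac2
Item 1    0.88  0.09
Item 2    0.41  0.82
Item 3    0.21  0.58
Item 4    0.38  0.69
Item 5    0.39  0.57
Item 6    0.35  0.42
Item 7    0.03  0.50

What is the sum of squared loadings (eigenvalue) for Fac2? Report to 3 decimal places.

SS loadings for Fac2 = 0.09² + 0.82² + 0.58² + 0.69² + 0.57² + 0.42² + 0.50² = 0.0081 + 0.6724 + 0.3364 + 0.4761 + 0.3249 + 0.1764 + 0.2500 = 2.2443

2.244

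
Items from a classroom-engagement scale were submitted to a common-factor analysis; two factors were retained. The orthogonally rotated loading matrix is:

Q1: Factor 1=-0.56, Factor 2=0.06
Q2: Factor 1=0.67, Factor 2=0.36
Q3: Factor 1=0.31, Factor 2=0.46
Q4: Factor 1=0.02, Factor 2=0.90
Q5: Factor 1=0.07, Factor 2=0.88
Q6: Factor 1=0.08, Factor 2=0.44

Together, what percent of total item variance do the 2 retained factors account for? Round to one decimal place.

SS loadings by factor: 0.8703, 2.1228; total = 2.9931.
Total variance with 6 standardized items is 6, so the solution explains 2.9931/6 = 0.4989 = 49.88%.

49.9%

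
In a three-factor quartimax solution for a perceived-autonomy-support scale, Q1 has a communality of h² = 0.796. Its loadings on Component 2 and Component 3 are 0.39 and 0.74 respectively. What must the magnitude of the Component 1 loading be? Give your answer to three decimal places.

0.310

Under orthogonal rotation h² = Σλ², so λ_Component 1² = h² − (0.6997) = 0.796 − 0.6997 = 0.0963.
|λ| = √0.0963 = 0.3103.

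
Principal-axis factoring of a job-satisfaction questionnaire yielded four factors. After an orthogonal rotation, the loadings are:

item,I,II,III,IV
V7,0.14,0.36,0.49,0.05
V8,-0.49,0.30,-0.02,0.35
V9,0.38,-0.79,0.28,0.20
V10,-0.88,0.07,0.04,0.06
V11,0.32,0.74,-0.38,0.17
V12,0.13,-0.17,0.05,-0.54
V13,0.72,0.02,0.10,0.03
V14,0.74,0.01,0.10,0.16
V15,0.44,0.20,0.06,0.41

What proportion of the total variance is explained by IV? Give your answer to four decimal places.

SS loadings for IV = 0.05² + 0.35² + 0.20² + 0.06² + 0.17² + (-0.54)² + 0.03² + 0.16² + 0.41² = 0.6837
Proportion of variance = 0.6837 / 9 = 0.0760.

0.0760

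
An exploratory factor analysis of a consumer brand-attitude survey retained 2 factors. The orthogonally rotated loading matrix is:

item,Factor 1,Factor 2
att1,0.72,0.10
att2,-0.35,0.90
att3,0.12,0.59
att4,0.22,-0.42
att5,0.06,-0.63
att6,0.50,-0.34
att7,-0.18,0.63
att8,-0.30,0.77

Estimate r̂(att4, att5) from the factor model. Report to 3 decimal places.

0.278

r̂ = Σ λ_i·λ_j across factors = (0.22)(0.06) + (-0.42)(-0.63)
  = +0.0132 +0.2646 = 0.2778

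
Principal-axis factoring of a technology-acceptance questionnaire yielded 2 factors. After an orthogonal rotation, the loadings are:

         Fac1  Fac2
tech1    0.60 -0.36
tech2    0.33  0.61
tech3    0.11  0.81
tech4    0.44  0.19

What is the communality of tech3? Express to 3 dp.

h² = 0.11² + 0.81² = 0.0121 + 0.6561 = 0.6682

0.668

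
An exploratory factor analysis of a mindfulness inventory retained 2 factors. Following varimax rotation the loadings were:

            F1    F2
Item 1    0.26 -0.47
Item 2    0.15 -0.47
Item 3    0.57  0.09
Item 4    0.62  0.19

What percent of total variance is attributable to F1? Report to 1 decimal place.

20.0%

SS loadings for F1 = 0.26² + 0.15² + 0.57² + 0.62² = 0.7994
With 4 standardized items, total variance = 4. Proportion = 0.7994/4 = 0.1998 → 19.98%.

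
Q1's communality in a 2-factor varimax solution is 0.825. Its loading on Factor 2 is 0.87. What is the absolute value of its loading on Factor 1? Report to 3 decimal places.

0.261

Under orthogonal rotation h² = Σλ², so λ_Factor 1² = h² − (0.7569) = 0.825 − 0.7569 = 0.0681.
|λ| = √0.0681 = 0.2610.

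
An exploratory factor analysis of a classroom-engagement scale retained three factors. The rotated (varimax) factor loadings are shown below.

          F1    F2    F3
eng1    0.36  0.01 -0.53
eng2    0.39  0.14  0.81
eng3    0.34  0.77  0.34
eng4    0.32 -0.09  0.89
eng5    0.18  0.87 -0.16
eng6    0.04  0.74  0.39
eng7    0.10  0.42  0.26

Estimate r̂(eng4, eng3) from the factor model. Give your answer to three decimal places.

0.342

r̂ = Σ λ_i·λ_j across factors = (0.32)(0.34) + (-0.09)(0.77) + (0.89)(0.34)
  = +0.1088 -0.0693 +0.3026 = 0.3421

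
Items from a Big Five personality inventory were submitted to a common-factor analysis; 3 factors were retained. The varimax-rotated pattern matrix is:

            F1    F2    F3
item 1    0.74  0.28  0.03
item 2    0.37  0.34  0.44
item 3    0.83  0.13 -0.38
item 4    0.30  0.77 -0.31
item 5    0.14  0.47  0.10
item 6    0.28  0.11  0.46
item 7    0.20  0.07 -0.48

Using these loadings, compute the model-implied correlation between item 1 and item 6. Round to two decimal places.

0.25

r̂ = Σ λ_i·λ_j across factors = (0.74)(0.28) + (0.28)(0.11) + (0.03)(0.46)
  = +0.2072 +0.0308 +0.0138 = 0.2518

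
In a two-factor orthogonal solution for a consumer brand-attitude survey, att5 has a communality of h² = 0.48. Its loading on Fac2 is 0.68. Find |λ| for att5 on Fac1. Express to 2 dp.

Under orthogonal rotation h² = Σλ², so λ_Fac1² = h² − (0.4624) = 0.48 − 0.4624 = 0.0176.
|λ| = √0.0176 = 0.1327.

0.13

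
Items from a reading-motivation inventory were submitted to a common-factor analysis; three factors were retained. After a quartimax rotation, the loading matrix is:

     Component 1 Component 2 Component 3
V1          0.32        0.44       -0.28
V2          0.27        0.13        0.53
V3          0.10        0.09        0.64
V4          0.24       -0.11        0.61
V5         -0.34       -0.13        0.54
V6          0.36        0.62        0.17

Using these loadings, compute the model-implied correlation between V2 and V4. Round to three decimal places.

r̂ = Σ λ_i·λ_j across factors = (0.27)(0.24) + (0.13)(-0.11) + (0.53)(0.61)
  = +0.0648 -0.0143 +0.3233 = 0.3738

0.374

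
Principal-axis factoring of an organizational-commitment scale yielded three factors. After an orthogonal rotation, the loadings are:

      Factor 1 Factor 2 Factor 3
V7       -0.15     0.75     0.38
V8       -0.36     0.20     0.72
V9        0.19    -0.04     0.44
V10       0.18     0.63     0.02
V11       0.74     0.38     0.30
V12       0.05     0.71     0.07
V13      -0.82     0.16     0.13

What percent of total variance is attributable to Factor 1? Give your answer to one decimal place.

SS loadings for Factor 1 = (-0.15)² + (-0.36)² + 0.19² + 0.18² + 0.74² + 0.05² + (-0.82)² = 1.4431
With 7 standardized items, total variance = 7. Proportion = 1.4431/7 = 0.2062 → 20.62%.

20.6%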